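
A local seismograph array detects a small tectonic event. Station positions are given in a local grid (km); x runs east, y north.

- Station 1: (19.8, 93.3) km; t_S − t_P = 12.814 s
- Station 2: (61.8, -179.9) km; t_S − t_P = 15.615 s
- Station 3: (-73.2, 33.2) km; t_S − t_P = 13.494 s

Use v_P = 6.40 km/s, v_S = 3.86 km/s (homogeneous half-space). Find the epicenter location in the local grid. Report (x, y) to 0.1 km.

(42.2, -29.3)

Distance from S−P lag: d = Δt · v_P v_S / (v_P − v_S) = Δt · (6.40·3.86)/(6.40−3.86) ≈ 9.7260·Δt.
So d_Station 1 = 124.63, d_Station 2 = 151.87, d_Station 3 = 131.24 km.
Circle about each station: (x − 19.8)² + (y − 93.3)² = 124.63²; (x − 61.8)² + (y + 179.9)² = 151.87²; (x + 73.2)² + (y − 33.2)² = 131.24².
Subtracting pairs of circle equations eliminates x²+y² and gives linear equations (the radical axes):
84.0 x − 546.4 y = 19554.46
-186.0 x − 120.2 y = -4327.75
Solving the 2×2 system: x ≈ 42.2, y ≈ -29.3 km.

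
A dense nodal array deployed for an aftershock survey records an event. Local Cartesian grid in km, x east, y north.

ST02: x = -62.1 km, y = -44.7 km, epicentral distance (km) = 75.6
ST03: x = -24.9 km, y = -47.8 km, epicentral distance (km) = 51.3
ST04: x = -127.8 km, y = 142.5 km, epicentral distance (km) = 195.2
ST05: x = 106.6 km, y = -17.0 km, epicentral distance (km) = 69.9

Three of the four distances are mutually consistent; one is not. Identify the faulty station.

Solve using three stations at a time. Using ST02, ST03, ST04 (subtract circle equations pairwise → linear system) gives (x, y) ≈ (1.5, -3.8).
Distances from that point to each station vs reported:
  ST02: calculated 75.6 vs reported 75.6 → residual 0.0 km
  ST03: calculated 51.3 vs reported 51.3 → residual 0.0 km
  ST04: calculated 195.2 vs reported 195.2 → residual 0.0 km
  ST05: calculated 105.9 vs reported 69.9 → residual 36.0 km
ST02, ST03, ST04 are mutually consistent (residuals ≈ 0); ST05 is off by 36.0 km.

ST05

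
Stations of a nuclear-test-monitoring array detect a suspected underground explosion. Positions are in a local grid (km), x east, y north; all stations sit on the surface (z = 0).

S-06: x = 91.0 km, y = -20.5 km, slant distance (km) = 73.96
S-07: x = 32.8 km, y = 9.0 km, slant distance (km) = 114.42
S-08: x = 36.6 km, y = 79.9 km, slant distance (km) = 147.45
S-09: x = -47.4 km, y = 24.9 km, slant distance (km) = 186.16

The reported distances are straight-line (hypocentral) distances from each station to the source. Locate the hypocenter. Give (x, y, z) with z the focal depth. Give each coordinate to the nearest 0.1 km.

(119.6, -21.1, 68.2)

Each station gives a sphere (x−x_i)² + (y−y_i)² + z² = d_i² (stations at z=0).
Subtracting the S-06 sphere from S-07 and S-08: z² cancels, leaving linear equations in x and y:
-116.4 x + 59.0 y = -15166.26
-108.8 x + 200.8 y = -17249.10
Solving: x ≈ 119.600, y ≈ -21.099 km (keep extra digits for the depth step; rounded: 119.6, -21.1).
Then from the S-06 sphere: z² = 73.96² − (x − 91.0)² − (y + 20.5)² with x = 119.600, y = -21.099, so z ≈ 68.204 ≈ 68.2 km.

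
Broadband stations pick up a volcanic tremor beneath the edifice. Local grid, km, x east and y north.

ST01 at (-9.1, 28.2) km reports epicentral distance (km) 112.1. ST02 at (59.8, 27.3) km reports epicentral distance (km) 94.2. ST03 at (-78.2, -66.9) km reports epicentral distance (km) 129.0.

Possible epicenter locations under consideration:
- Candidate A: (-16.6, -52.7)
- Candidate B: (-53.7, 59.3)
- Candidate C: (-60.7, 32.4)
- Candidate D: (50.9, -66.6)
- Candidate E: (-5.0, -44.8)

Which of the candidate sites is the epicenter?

Candidate D

For each candidate, compare |candidate − station| to the reported distance:
Candidate A: residuals ST01 30.9, ST02 16.4, ST03 65.8 → max 65.8 km
Candidate B: residuals ST01 57.7, ST02 23.7, ST03 0.4 → max 57.7 km
Candidate C: residuals ST01 60.3, ST02 26.4, ST03 28.2 → max 60.3 km
Candidate D: residuals ST01 0.1, ST02 0.1, ST03 0.1 → max 0.1 km
Candidate E: residuals ST01 39.0, ST02 2.7, ST03 52.5 → max 52.5 km
Only Candidate D has all residuals ≈ 0.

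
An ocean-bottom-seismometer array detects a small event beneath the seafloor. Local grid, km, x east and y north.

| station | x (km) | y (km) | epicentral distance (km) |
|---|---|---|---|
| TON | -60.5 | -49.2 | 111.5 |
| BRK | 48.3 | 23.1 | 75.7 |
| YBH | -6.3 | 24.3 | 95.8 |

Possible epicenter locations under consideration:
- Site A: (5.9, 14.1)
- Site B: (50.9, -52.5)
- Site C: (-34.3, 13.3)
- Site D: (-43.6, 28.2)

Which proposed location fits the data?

Site B

For each candidate, compare |candidate − station| to the reported distance:
Site A: residuals TON 19.8, BRK 32.4, YBH 79.9 → max 79.9 km
Site B: residuals TON 0.1, BRK 0.1, YBH 0.0 → max 0.1 km
Site C: residuals TON 43.7, BRK 7.5, YBH 65.7 → max 65.7 km
Site D: residuals TON 32.3, BRK 16.3, YBH 58.3 → max 58.3 km
Only Site B has all residuals ≈ 0.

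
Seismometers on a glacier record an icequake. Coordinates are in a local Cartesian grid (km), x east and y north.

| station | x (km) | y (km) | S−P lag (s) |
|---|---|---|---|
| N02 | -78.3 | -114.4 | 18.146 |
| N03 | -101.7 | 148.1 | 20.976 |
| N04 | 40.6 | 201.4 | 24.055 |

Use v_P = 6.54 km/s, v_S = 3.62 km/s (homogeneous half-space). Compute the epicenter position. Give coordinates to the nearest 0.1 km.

Distance from S−P lag: d = Δt · v_P v_S / (v_P − v_S) = Δt · (6.54·3.62)/(6.54−3.62) ≈ 8.1078·Δt.
So d_N02 = 147.12, d_N03 = 170.07, d_N04 = 195.03 km.
Circle about each station: (x + 78.3)² + (y + 114.4)² = 147.12²; (x + 101.7)² + (y − 148.1)² = 170.07²; (x − 40.6)² + (y − 201.4)² = 195.03².
Subtracting the N02 equation from the N03 and N04 equations removes the quadratic terms:
-46.8 x + 525.0 y = 5778.74
237.8 x + 631.6 y = 6599.66
Solving the 2×2 system: x ≈ -1.2, y ≈ 10.9 km.
Check against N02 (with the unrounded x, y): √((x + 78.3)²+(y + 114.4)²) = 147.12 ≈ 147.12 km. ✓

(-1.2, 10.9)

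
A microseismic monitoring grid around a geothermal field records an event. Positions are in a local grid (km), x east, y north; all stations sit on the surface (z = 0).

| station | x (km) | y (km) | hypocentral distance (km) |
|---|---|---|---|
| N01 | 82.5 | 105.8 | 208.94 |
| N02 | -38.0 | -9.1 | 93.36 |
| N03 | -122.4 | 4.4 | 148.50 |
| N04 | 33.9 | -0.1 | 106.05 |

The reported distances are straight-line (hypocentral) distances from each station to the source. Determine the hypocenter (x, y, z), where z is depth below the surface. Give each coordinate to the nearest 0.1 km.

Each station gives a sphere (x−x_i)² + (y−y_i)² + z² = d_i² (stations at z=0).
Subtracting the N01 sphere from N02 and N03: z² cancels, leaving linear equations in x and y:
-241.0 x − 229.8 y = 18466.75
-409.8 x − 202.8 y = 18604.90
Solving: x ≈ -11.708, y ≈ -68.081 km (keep extra digits for the depth step; rounded: -11.7, -68.1).
Then from the N01 sphere: z² = 208.94² − (x − 82.5)² − (y − 105.8)² with x = -11.708, y = -68.081, so z ≈ 67.425 ≈ 67.4 km.
Check against N04 (with the unrounded solution): distance 106.05 ≈ 106.05 km. ✓

x ≈ -11.7 km, y ≈ -68.1 km, depth ≈ 67.4 km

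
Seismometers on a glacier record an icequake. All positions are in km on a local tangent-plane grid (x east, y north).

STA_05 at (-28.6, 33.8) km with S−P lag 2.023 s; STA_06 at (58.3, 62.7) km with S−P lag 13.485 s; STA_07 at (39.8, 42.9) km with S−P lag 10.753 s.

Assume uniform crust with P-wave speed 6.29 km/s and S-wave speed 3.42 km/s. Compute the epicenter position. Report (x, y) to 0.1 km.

(-40.8, 42.8)

Distance from S−P lag: d = Δt · v_P v_S / (v_P − v_S) = Δt · (6.29·3.42)/(6.29−3.42) ≈ 7.4954·Δt.
So d_STA_05 = 15.16, d_STA_06 = 101.08, d_STA_07 = 80.60 km.
Circle about each station: (x + 28.6)² + (y − 33.8)² = 15.16²; (x − 58.3)² + (y − 62.7)² = 101.08²; (x − 39.8)² + (y − 42.9)² = 80.60².
Subtracting pairs of circle equations eliminates x²+y² and gives linear equations (the radical axes):
173.8 x + 57.8 y = -4617.56
136.8 x + 18.2 y = -4802.48
Solving the 2×2 system: x ≈ -40.8, y ≈ 42.8 km.
Check against STA_05 (with the unrounded x, y): √((x + 28.6)²+(y − 33.8)²) = 15.15 ≈ 15.16 km. ✓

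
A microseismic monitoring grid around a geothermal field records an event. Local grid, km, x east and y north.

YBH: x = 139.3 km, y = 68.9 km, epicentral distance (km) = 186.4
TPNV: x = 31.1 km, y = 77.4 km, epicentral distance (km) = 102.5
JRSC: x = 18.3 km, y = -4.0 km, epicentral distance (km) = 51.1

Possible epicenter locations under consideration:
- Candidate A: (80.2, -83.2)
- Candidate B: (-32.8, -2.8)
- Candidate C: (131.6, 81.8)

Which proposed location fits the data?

For each candidate, compare |candidate − station| to the reported distance:
Candidate A: residuals YBH 23.2, TPNV 65.4, JRSC 49.4 → max 65.4 km
Candidate B: residuals YBH 0.0, TPNV 0.0, JRSC 0.0 → max 0.0 km
Candidate C: residuals YBH 171.4, TPNV 1.9, JRSC 91.0 → max 171.4 km
Only Candidate B has all residuals ≈ 0.

Candidate B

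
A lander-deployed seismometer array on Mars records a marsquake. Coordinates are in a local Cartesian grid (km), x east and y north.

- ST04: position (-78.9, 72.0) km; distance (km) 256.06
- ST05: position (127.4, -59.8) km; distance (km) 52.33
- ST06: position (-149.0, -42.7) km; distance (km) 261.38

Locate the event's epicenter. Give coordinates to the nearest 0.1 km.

Circle about each station: (x + 78.9)² + (y − 72.0)² = 256.06²; (x − 127.4)² + (y + 59.8)² = 52.33²; (x + 149.0)² + (y + 42.7)² = 261.38².
Subtracting pairs of circle equations eliminates x²+y² and gives linear equations (the radical axes):
412.6 x − 263.6 y = 71225.88
-140.2 x − 229.4 y = 9862.30
Solving the 2×2 system: x ≈ 104.4, y ≈ -106.8 km.

x ≈ 104.4 km, y ≈ -106.8 km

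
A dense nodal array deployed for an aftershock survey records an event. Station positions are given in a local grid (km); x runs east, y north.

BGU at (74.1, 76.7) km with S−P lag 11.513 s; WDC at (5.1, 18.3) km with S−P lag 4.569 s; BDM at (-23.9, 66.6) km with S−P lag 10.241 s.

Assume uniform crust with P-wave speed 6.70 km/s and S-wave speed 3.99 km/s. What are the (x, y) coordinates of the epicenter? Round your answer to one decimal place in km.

x ≈ 21.2 km, y ≈ -23.8 km

Distance from S−P lag: d = Δt · v_P v_S / (v_P − v_S) = Δt · (6.70·3.99)/(6.70−3.99) ≈ 9.8646·Δt.
So d_BGU = 113.57, d_WDC = 45.07, d_BDM = 101.02 km.
Circle about each station: (x − 74.1)² + (y − 76.7)² = 113.57²; (x − 5.1)² + (y − 18.3)² = 45.07²; (x + 23.9)² + (y − 66.6)² = 101.02².
Subtracting the BGU equation from the WDC and BDM equations removes the quadratic terms:
-138.0 x − 116.8 y = -145.96
-196.0 x − 20.2 y = -3673.83
Solving the 2×2 system: x ≈ 21.2, y ≈ -23.8 km.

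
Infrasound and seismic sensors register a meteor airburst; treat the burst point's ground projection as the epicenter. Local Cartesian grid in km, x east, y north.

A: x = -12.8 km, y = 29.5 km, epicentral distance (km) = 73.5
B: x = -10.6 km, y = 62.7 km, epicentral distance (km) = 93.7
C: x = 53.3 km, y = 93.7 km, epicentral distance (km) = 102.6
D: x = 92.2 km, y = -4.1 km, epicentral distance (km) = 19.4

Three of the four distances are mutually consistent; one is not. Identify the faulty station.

Solve using three stations at a time. Using A, B, C (subtract circle equations pairwise → linear system) gives (x, y) ≈ (49.9, -8.8).
Distances from that point to each station vs reported:
  A: calculated 73.5 vs reported 73.5 → residual 0.0 km
  B: calculated 93.7 vs reported 93.7 → residual 0.0 km
  C: calculated 102.6 vs reported 102.6 → residual 0.0 km
  D: calculated 42.6 vs reported 19.4 → residual 23.2 km
A, B, C are mutually consistent (residuals ≈ 0); D is off by 23.2 km.

D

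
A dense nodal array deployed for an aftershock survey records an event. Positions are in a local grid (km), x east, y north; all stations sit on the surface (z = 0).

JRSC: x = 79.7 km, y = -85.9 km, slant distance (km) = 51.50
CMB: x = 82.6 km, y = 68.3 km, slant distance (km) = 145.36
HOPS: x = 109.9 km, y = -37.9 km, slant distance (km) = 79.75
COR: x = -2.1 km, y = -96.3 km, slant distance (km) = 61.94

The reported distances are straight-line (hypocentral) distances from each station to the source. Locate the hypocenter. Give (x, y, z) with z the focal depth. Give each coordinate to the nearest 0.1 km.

x ≈ 43.1 km, y ≈ -68.0 km, depth ≈ 31.5 km

Each station gives a sphere (x−x_i)² + (y−y_i)² + z² = d_i² (stations at z=0).
Subtracting the JRSC sphere from CMB and HOPS: z² cancels, leaving linear equations in x and y:
5.8 x + 308.4 y = -20720.53
60.4 x + 96.0 y = -3924.29
Solving: x ≈ 43.104, y ≈ -67.998 km (keep extra digits for the depth step; rounded: 43.1, -68.0).
Then from the JRSC sphere: z² = 51.50² − (x − 79.7)² − (y + 85.9)² with x = 43.104, y = -67.998, so z ≈ 31.504 ≈ 31.5 km.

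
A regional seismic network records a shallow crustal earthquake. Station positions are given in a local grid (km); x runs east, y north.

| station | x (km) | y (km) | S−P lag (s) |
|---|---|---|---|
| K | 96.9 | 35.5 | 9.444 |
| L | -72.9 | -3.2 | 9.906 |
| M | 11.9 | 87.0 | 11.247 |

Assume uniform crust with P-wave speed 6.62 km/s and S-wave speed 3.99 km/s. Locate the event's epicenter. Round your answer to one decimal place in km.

Distance from S−P lag: d = Δt · v_P v_S / (v_P − v_S) = Δt · (6.62·3.99)/(6.62−3.99) ≈ 10.0433·Δt.
So d_K = 94.85, d_L = 99.49, d_M = 112.96 km.
Circle about each station: (x − 96.9)² + (y − 35.5)² = 94.85²; (x + 72.9)² + (y + 3.2)² = 99.49²; (x − 11.9)² + (y − 87.0)² = 112.96².
Subtracting the K equation from the L and M equations removes the quadratic terms:
-339.6 x − 77.4 y = -6226.95
-170.0 x + 103.0 y = -6702.69
Solving the 2×2 system: x ≈ 24.1, y ≈ -25.3 km.

24.1 km east, -25.3 km north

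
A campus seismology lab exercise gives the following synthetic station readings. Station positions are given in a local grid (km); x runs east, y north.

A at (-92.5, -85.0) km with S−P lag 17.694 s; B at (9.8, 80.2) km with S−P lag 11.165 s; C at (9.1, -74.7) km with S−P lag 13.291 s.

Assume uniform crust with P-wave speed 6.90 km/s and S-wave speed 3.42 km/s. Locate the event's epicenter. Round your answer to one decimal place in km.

Distance from S−P lag: d = Δt · v_P v_S / (v_P − v_S) = Δt · (6.90·3.42)/(6.90−3.42) ≈ 6.7810·Δt.
So d_A = 119.98, d_B = 75.71, d_C = 90.13 km.
Circle about each station: (x + 92.5)² + (y + 85.0)² = 119.98²; (x − 9.8)² + (y − 80.2)² = 75.71²; (x − 9.1)² + (y + 74.7)² = 90.13².
Subtracting pairs of circle equations eliminates x²+y² and gives linear equations (the radical axes):
204.6 x + 330.4 y = -589.97
203.2 x + 20.6 y = -3846.57
Solving the 2×2 system: x ≈ -20.0, y ≈ 10.6 km.
Check against A (with the unrounded x, y): √((x + 92.5)²+(y + 85.0)²) = 119.98 ≈ 119.98 km. ✓

-20.0 km east, 10.6 km north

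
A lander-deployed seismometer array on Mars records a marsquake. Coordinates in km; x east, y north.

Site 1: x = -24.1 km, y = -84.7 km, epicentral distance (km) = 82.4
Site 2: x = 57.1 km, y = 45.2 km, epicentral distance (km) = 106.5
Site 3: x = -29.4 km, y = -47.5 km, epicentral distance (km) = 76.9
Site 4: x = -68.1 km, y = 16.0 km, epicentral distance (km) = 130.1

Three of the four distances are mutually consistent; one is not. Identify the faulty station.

Site 2

Solve using three stations at a time. Using Site 1, Site 3, Site 4 (subtract circle equations pairwise → linear system) gives (x, y) ≈ (47.6, -43.7).
Distances from that point to each station vs reported:
  Site 1: calculated 82.6 vs reported 82.4 → residual 0.2 km
  Site 2: calculated 89.4 vs reported 106.5 → residual 17.1 km
  Site 3: calculated 77.1 vs reported 76.9 → residual 0.2 km
  Site 4: calculated 130.2 vs reported 130.1 → residual 0.1 km
Site 1, Site 3, Site 4 are mutually consistent (residuals ≈ 0); Site 2 is off by 17.1 km.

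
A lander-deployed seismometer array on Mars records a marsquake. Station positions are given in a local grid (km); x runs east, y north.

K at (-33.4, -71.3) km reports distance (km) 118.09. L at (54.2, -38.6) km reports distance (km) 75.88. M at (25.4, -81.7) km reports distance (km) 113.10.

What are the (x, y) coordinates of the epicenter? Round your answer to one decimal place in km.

Circle about each station: (x + 33.4)² + (y + 71.3)² = 118.09²; (x − 54.2)² + (y + 38.6)² = 75.88²; (x − 25.4)² + (y + 81.7)² = 113.10².
Subtracting the K equation from the L and M equations removes the quadratic terms:
175.2 x + 65.4 y = 6415.82
117.6 x − 20.8 y = 2274.44
Solving the 2×2 system: x ≈ 24.9, y ≈ 31.4 km.
Check against K (with the unrounded x, y): √((x + 33.4)²+(y + 71.3)²) = 118.10 ≈ 118.09 km. ✓

(24.9, 31.4)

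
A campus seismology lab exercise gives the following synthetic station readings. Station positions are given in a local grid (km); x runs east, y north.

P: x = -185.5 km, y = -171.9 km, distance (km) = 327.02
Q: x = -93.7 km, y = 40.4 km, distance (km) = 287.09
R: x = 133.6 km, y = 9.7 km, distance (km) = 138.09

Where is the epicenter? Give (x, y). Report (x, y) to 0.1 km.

x ≈ 138.6 km, y ≈ -128.3 km

Circle about each station: (x + 185.5)² + (y + 171.9)² = 327.02²; (x + 93.7)² + (y − 40.4)² = 287.09²; (x − 133.6)² + (y − 9.7)² = 138.09².
Subtracting the P equation from the Q and R equations removes the quadratic terms:
183.6 x + 424.6 y = -29026.60
638.2 x + 363.2 y = 41856.42
Solving the 2×2 system: x ≈ 138.6, y ≈ -128.3 km.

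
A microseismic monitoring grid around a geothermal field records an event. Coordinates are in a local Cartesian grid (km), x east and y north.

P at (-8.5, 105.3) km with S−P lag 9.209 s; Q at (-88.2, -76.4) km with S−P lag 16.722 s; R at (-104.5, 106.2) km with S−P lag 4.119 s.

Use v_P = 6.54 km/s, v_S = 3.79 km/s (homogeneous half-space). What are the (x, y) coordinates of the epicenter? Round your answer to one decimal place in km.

x ≈ -85.5 km, y ≈ 74.3 km

Distance from S−P lag: d = Δt · v_P v_S / (v_P − v_S) = Δt · (6.54·3.79)/(6.54−3.79) ≈ 9.0133·Δt.
So d_P = 83.00, d_Q = 150.72, d_R = 37.13 km.
Circle about each station: (x + 8.5)² + (y − 105.3)² = 83.00²; (x + 88.2)² + (y + 76.4)² = 150.72²; (x + 104.5)² + (y − 106.2)² = 37.13².
Subtracting pairs of circle equations eliminates x²+y² and gives linear equations (the radical axes):
-159.4 x − 363.4 y = -13371.66
-192.0 x + 1.8 y = 16548.71
Solving the 2×2 system: x ≈ -85.5, y ≈ 74.3 km.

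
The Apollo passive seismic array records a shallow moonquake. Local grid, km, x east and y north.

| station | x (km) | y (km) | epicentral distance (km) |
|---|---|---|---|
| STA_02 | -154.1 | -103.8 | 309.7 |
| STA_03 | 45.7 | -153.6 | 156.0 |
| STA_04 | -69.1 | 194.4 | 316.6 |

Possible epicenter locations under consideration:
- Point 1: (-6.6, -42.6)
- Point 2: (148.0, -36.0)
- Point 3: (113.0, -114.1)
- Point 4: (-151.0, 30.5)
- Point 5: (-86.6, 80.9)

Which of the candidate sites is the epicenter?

Point 2

For each candidate, compare |candidate − station| to the reported distance:
Point 1: residuals STA_02 150.0, STA_03 33.3, STA_04 71.5 → max 150.0 km
Point 2: residuals STA_02 0.1, STA_03 0.1, STA_04 0.0 → max 0.1 km
Point 3: residuals STA_02 42.4, STA_03 78.0, STA_04 41.6 → max 78.0 km
Point 4: residuals STA_02 175.4, STA_03 113.4, STA_04 133.4 → max 175.4 km
Point 5: residuals STA_02 113.1, STA_03 113.2, STA_04 201.8 → max 201.8 km
Only Point 2 has all residuals ≈ 0.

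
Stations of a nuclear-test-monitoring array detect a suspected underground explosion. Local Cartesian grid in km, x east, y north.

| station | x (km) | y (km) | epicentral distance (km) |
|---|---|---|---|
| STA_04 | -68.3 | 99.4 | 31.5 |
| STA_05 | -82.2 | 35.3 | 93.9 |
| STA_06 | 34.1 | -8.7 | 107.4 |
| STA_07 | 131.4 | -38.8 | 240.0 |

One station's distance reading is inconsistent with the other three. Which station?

Solve using three stations at a time. Using STA_04, STA_05, STA_07 (subtract circle equations pairwise → linear system) gives (x, y) ≈ (-46.6, 122.2).
Distances from that point to each station vs reported:
  STA_04: calculated 31.5 vs reported 31.5 → residual 0.0 km
  STA_05: calculated 93.9 vs reported 93.9 → residual 0.0 km
  STA_06: calculated 153.8 vs reported 107.4 → residual 46.4 km
  STA_07: calculated 240.0 vs reported 240.0 → residual 0.0 km
STA_04, STA_05, STA_07 are mutually consistent (residuals ≈ 0); STA_06 is off by 46.4 km.

STA_06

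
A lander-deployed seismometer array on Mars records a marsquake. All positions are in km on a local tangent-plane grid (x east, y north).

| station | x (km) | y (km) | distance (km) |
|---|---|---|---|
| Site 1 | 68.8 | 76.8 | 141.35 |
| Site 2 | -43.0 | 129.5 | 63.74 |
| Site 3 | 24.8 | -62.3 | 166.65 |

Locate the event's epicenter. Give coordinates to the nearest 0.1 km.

Circle about each station: (x − 68.8)² + (y − 76.8)² = 141.35²; (x + 43.0)² + (y − 129.5)² = 63.74²; (x − 24.8)² + (y + 62.3)² = 166.65².
Subtracting the Site 1 equation from the Site 2 and Site 3 equations removes the quadratic terms:
-223.6 x + 105.4 y = 23904.60
-88.0 x − 278.2 y = -13927.75
Solving the 2×2 system: x ≈ -72.5, y ≈ 73.0 km.

-72.5 km east, 73.0 km north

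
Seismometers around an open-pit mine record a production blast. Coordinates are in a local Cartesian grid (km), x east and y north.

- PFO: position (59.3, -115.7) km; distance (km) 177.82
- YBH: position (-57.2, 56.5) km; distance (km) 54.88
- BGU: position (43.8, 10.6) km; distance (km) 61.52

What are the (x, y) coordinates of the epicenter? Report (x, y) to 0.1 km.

x ≈ -2.6 km, y ≈ 51.0 km

Circle about each station: (x − 59.3)² + (y + 115.7)² = 177.82²; (x + 57.2)² + (y − 56.5)² = 54.88²; (x − 43.8)² + (y − 10.6)² = 61.52².
Subtracting pairs of circle equations eliminates x²+y² and gives linear equations (the radical axes):
-233.0 x + 344.4 y = 18169.25
-31.0 x + 252.6 y = 12963.06
Solving the 2×2 system: x ≈ -2.6, y ≈ 51.0 km.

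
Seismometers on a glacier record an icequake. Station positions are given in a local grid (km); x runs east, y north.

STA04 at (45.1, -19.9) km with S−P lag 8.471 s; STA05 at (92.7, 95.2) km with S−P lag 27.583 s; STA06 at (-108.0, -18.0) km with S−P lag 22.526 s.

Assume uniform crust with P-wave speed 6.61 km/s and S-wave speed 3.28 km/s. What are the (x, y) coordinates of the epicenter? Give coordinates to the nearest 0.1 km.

Distance from S−P lag: d = Δt · v_P v_S / (v_P − v_S) = Δt · (6.61·3.28)/(6.61−3.28) ≈ 6.5108·Δt.
So d_STA04 = 55.15, d_STA05 = 179.59, d_STA06 = 146.66 km.
Circle about each station: (x − 45.1)² + (y + 19.9)² = 55.15²; (x − 92.7)² + (y − 95.2)² = 179.59²; (x + 108.0)² + (y + 18.0)² = 146.66².
Subtracting the STA04 equation from the STA05 and STA06 equations removes the quadratic terms:
95.2 x + 230.2 y = -13984.74
-306.2 x + 3.8 y = -8909.65
Solving the 2×2 system: x ≈ 28.2, y ≈ -72.4 km.
Check against STA04 (with the unrounded x, y): √((x − 45.1)²+(y + 19.9)²) = 55.16 ≈ 55.15 km. ✓

(28.2, -72.4)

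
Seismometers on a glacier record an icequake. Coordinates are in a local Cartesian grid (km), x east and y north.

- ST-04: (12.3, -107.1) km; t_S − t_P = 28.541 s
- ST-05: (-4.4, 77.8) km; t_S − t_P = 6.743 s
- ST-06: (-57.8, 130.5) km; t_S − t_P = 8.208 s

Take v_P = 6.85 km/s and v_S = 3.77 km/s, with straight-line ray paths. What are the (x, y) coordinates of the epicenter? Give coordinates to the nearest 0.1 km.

x ≈ 11.0 km, y ≈ 132.2 km

Distance from S−P lag: d = Δt · v_P v_S / (v_P − v_S) = Δt · (6.85·3.77)/(6.85−3.77) ≈ 8.3846·Δt.
So d_ST-04 = 239.30, d_ST-05 = 56.54, d_ST-06 = 68.82 km.
Circle about each station: (x − 12.3)² + (y + 107.1)² = 239.30²; (x + 4.4)² + (y − 77.8)² = 56.54²; (x + 57.8)² + (y − 130.5)² = 68.82².
Subtracting pairs of circle equations eliminates x²+y² and gives linear equations (the radical axes):
-33.4 x + 369.8 y = 48518.22
-140.2 x + 475.2 y = 61277.69
Solving the 2×2 system: x ≈ 11.0, y ≈ 132.2 km.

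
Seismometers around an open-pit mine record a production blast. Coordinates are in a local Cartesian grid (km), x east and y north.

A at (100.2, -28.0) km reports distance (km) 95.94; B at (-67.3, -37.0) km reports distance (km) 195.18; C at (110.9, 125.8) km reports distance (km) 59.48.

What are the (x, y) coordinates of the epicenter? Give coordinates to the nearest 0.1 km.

Circle about each station: (x − 100.2)² + (y + 28.0)² = 95.94²; (x + 67.3)² + (y + 37.0)² = 195.18²; (x − 110.9)² + (y − 125.8)² = 59.48².
Subtracting pairs of circle equations eliminates x²+y² and gives linear equations (the radical axes):
-335.0 x − 18.0 y = -33816.50
21.4 x + 307.6 y = 22967.02
Solving the 2×2 system: x ≈ 97.3, y ≈ 67.9 km.

97.3 km east, 67.9 km north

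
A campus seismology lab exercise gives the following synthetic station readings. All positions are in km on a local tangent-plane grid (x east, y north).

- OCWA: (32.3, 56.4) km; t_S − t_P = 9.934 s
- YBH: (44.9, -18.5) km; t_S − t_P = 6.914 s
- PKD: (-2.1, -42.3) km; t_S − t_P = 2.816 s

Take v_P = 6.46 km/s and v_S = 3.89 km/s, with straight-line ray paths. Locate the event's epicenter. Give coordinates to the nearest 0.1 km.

(-22.5, -23.8)

Distance from S−P lag: d = Δt · v_P v_S / (v_P − v_S) = Δt · (6.46·3.89)/(6.46−3.89) ≈ 9.7780·Δt.
So d_OCWA = 97.13, d_YBH = 67.60, d_PKD = 27.53 km.
Circle about each station: (x − 32.3)² + (y − 56.4)² = 97.13²; (x − 44.9)² + (y + 18.5)² = 67.60²; (x + 2.1)² + (y + 42.3)² = 27.53².
Subtracting pairs of circle equations eliminates x²+y² and gives linear equations (the radical axes):
25.2 x − 149.8 y = 2998.49
-68.8 x − 197.4 y = 6245.79
Solving the 2×2 system: x ≈ -22.5, y ≈ -23.8 km.
Check against OCWA (with the unrounded x, y): √((x − 32.3)²+(y − 56.4)²) = 97.13 ≈ 97.13 km. ✓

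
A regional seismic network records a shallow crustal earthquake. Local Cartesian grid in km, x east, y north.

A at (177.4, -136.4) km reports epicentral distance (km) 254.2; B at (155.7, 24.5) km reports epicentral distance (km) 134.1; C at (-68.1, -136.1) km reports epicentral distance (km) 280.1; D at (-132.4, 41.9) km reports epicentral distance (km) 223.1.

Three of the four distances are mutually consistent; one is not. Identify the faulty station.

B

Solve using three stations at a time. Using A, C, D (subtract circle equations pairwise → linear system) gives (x, y) ≈ (83.1, 99.7).
Distances from that point to each station vs reported:
  A: calculated 254.2 vs reported 254.2 → residual 0.0 km
  B: calculated 104.5 vs reported 134.1 → residual 29.6 km
  C: calculated 280.1 vs reported 280.1 → residual 0.0 km
  D: calculated 223.1 vs reported 223.1 → residual 0.0 km
A, C, D are mutually consistent (residuals ≈ 0); B is off by 29.6 km.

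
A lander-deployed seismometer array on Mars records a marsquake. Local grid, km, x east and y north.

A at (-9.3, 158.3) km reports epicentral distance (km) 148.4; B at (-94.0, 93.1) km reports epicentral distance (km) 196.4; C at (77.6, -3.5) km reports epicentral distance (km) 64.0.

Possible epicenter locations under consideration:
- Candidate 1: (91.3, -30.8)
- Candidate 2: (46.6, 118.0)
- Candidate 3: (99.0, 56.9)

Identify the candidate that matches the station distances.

For each candidate, compare |candidate − station| to the reported distance:
Candidate 1: residuals A 65.8, B 26.5, C 33.5 → max 65.8 km
Candidate 2: residuals A 79.5, B 53.6, C 61.4 → max 79.5 km
Candidate 3: residuals A 0.0, B 0.0, C 0.1 → max 0.1 km
Only Candidate 3 has all residuals ≈ 0.

Candidate 3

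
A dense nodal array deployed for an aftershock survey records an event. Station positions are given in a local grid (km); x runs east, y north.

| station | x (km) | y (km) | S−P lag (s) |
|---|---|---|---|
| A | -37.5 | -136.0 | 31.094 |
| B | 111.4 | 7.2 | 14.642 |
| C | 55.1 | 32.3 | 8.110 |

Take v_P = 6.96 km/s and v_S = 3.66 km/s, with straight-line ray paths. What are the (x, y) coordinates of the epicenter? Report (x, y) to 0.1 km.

Distance from S−P lag: d = Δt · v_P v_S / (v_P − v_S) = Δt · (6.96·3.66)/(6.96−3.66) ≈ 7.7193·Δt.
So d_A = 240.02, d_B = 113.03, d_C = 62.60 km.
Circle about each station: (x + 37.5)² + (y + 136.0)² = 240.02²; (x − 111.4)² + (y − 7.2)² = 113.03²; (x − 55.1)² + (y − 32.3)² = 62.60².
Subtracting pairs of circle equations eliminates x²+y² and gives linear equations (the radical axes):
297.8 x + 286.4 y = 37393.37
185.2 x + 336.6 y = 37867.89
Solving the 2×2 system: x ≈ 36.9, y ≈ 92.2 km.

(36.9, 92.2)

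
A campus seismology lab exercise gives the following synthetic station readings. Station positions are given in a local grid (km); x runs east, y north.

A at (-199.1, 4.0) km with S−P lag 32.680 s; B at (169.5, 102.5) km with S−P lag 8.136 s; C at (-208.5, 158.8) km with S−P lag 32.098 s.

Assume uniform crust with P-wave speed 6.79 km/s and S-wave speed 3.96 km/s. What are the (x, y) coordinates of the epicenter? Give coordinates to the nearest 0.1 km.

92.6 km east, 110.4 km north

Distance from S−P lag: d = Δt · v_P v_S / (v_P − v_S) = Δt · (6.79·3.96)/(6.79−3.96) ≈ 9.5012·Δt.
So d_A = 310.50, d_B = 77.30, d_C = 304.97 km.
Circle about each station: (x + 199.1)² + (y − 4.0)² = 310.50²; (x − 169.5)² + (y − 102.5)² = 77.30²; (x + 208.5)² + (y − 158.8)² = 304.97².
Subtracting pairs of circle equations eliminates x²+y² and gives linear equations (the radical axes):
737.2 x + 197.0 y = 90014.65
-18.8 x + 309.6 y = 32436.43
Solving the 2×2 system: x ≈ 92.6, y ≈ 110.4 km.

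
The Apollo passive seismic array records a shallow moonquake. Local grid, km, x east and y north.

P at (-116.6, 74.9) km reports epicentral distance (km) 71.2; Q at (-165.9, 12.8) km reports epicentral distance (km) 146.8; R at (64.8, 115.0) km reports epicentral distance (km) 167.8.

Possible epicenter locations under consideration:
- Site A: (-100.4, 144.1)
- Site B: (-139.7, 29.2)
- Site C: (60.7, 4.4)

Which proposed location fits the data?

For each candidate, compare |candidate − station| to the reported distance:
Site A: residuals P 0.1, Q 0.1, R 0.1 → max 0.1 km
Site B: residuals P 20.0, Q 115.9, R 54.0 → max 115.9 km
Site C: residuals P 119.6, Q 80.0, R 57.1 → max 119.6 km
Only Site A has all residuals ≈ 0.

Site A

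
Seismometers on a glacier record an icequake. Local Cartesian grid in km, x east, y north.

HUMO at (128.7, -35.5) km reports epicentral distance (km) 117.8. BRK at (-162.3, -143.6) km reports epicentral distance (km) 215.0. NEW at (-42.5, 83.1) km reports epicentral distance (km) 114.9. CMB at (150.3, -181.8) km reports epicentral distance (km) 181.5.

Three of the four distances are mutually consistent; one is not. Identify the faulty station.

CMB

Solve using three stations at a time. Using HUMO, BRK, NEW (subtract circle equations pairwise → linear system) gives (x, y) ≈ (12.2, -18.0).
Distances from that point to each station vs reported:
  HUMO: calculated 117.8 vs reported 117.8 → residual 0.0 km
  BRK: calculated 215.0 vs reported 215.0 → residual 0.0 km
  NEW: calculated 114.9 vs reported 114.9 → residual 0.0 km
  CMB: calculated 214.3 vs reported 181.5 → residual 32.8 km
HUMO, BRK, NEW are mutually consistent (residuals ≈ 0); CMB is off by 32.8 km.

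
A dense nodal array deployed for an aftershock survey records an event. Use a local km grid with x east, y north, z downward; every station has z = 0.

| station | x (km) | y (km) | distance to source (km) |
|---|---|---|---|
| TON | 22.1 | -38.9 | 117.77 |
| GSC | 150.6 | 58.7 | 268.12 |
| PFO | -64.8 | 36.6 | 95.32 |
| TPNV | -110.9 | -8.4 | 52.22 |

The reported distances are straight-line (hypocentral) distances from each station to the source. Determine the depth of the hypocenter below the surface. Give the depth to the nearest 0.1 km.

depth ≈ 23.0 km

Each station gives a sphere (x−x_i)² + (y−y_i)² + z² = d_i² (stations at z=0).
Subtracting the TON sphere from GSC and PFO: z² cancels, leaving linear equations in x and y:
257.0 x + 195.2 y = -33894.13
-173.8 x + 151.0 y = 8320.85
Solving: x ≈ -92.699, y ≈ -51.591 km (keep extra digits for the depth step; rounded: -92.7, -51.6).
Then from the TON sphere: z² = 117.77² − (x − 22.1)² − (y + 38.9)² with x = -92.699, y = -51.591, so z ≈ 23.020 ≈ 23.0 km.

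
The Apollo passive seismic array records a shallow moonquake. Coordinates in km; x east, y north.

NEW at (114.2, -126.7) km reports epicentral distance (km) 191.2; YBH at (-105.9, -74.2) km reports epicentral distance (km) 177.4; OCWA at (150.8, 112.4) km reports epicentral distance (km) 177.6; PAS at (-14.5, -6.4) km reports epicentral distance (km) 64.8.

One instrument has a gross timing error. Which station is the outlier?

OCWA

Solve using three stations at a time. Using NEW, YBH, PAS (subtract circle equations pairwise → linear system) gives (x, y) ≈ (26.9, 43.4).
Distances from that point to each station vs reported:
  NEW: calculated 191.2 vs reported 191.2 → residual 0.0 km
  YBH: calculated 177.4 vs reported 177.4 → residual 0.0 km
  OCWA: calculated 141.8 vs reported 177.6 → residual 35.8 km
  PAS: calculated 64.8 vs reported 64.8 → residual 0.0 km
NEW, YBH, PAS are mutually consistent (residuals ≈ 0); OCWA is off by 35.8 km.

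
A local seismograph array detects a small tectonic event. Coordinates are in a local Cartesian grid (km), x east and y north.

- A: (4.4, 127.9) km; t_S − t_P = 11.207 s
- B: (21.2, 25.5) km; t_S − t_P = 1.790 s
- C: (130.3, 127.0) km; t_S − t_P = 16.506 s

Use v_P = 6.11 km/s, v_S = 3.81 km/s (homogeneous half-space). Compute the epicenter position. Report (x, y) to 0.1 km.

Distance from S−P lag: d = Δt · v_P v_S / (v_P − v_S) = Δt · (6.11·3.81)/(6.11−3.81) ≈ 10.1213·Δt.
So d_A = 113.43, d_B = 18.12, d_C = 167.06 km.
Circle about each station: (x − 4.4)² + (y − 127.9)² = 113.43²; (x − 21.2)² + (y − 25.5)² = 18.12²; (x − 130.3)² + (y − 127.0)² = 167.06².
Subtracting the A equation from the B and C equations removes the quadratic terms:
33.6 x − 204.8 y = -2740.05
251.8 x − 1.8 y = 1686.64
Solving the 2×2 system: x ≈ 6.8, y ≈ 14.5 km.
Check against A (with the unrounded x, y): √((x − 4.4)²+(y − 127.9)²) = 113.43 ≈ 113.43 km. ✓

(6.8, 14.5)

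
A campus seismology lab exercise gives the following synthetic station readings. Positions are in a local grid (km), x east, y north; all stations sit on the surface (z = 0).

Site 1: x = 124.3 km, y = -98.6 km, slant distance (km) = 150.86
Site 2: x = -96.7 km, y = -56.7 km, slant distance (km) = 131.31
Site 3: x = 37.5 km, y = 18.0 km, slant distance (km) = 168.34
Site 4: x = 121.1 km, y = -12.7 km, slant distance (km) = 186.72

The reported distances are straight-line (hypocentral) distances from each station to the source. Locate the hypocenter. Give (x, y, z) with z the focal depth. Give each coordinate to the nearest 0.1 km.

(-8.8, -131.0, 63.2)

Each station gives a sphere (x−x_i)² + (y−y_i)² + z² = d_i² (stations at z=0).
Subtracting the Site 1 sphere from Site 2 and Site 3: z² cancels, leaving linear equations in x and y:
-442.0 x + 83.8 y = -7090.25
-173.6 x + 233.2 y = -29021.82
Solving: x ≈ -8.795, y ≈ -130.997 km (keep extra digits for the depth step; rounded: -8.8, -131.0).
Then from the Site 1 sphere: z² = 150.86² − (x − 124.3)² − (y + 98.6)² with x = -8.795, y = -130.997, so z ≈ 63.205 ≈ 63.2 km.
Check against Site 4 (with the unrounded solution): distance 186.71 ≈ 186.72 km. ✓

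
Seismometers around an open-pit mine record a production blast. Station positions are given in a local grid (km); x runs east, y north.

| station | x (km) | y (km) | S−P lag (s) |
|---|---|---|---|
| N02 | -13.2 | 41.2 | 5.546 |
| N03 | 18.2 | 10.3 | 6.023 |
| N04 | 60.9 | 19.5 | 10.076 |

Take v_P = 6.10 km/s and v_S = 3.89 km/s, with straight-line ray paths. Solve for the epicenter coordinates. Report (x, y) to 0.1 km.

-43.1 km east, -10.3 km north

Distance from S−P lag: d = Δt · v_P v_S / (v_P − v_S) = Δt · (6.10·3.89)/(6.10−3.89) ≈ 10.7371·Δt.
So d_N02 = 59.55, d_N03 = 64.67, d_N04 = 108.19 km.
Circle about each station: (x + 13.2)² + (y − 41.2)² = 59.55²; (x − 18.2)² + (y − 10.3)² = 64.67²; (x − 60.9)² + (y − 19.5)² = 108.19².
Subtracting pairs of circle equations eliminates x²+y² and gives linear equations (the radical axes):
62.8 x − 61.8 y = -2070.36
148.2 x − 43.4 y = -5941.49
Solving the 2×2 system: x ≈ -43.1, y ≈ -10.3 km.
Check against N02 (with the unrounded x, y): √((x + 13.2)²+(y − 41.2)²) = 59.56 ≈ 59.55 km. ✓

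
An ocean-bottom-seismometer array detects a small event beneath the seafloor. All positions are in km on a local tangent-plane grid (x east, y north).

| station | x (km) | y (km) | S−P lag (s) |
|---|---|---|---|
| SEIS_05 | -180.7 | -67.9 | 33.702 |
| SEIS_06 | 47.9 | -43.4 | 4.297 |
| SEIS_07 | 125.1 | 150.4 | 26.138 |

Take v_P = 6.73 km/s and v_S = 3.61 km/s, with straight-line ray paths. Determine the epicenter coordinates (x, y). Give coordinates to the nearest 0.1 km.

(81.0, -48.3)

Distance from S−P lag: d = Δt · v_P v_S / (v_P − v_S) = Δt · (6.73·3.61)/(6.73−3.61) ≈ 7.7870·Δt.
So d_SEIS_05 = 262.44, d_SEIS_06 = 33.46, d_SEIS_07 = 203.54 km.
Circle about each station: (x + 180.7)² + (y + 67.9)² = 262.44²; (x − 47.9)² + (y + 43.4)² = 33.46²; (x − 125.1)² + (y − 150.4)² = 203.54².
Subtracting the SEIS_05 equation from the SEIS_06 and SEIS_07 equations removes the quadratic terms:
457.2 x + 49.0 y = 34670.25
611.6 x + 436.6 y = 28453.49
Solving the 2×2 system: x ≈ 81.0, y ≈ -48.3 km.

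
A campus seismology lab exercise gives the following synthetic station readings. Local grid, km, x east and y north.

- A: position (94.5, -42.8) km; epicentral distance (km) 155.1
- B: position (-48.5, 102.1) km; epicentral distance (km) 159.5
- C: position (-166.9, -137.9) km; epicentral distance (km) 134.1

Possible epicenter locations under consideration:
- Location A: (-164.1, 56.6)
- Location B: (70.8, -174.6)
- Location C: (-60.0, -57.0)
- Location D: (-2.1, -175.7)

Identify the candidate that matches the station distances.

Location C

For each candidate, compare |candidate − station| to the reported distance:
Location A: residuals A 121.9, B 35.3, C 60.4 → max 121.9 km
Location B: residuals A 21.2, B 141.8, C 106.4 → max 141.8 km
Location C: residuals A 0.1, B 0.0, C 0.0 → max 0.1 km
Location D: residuals A 9.2, B 122.1, C 35.0 → max 122.1 km
Only Location C has all residuals ≈ 0.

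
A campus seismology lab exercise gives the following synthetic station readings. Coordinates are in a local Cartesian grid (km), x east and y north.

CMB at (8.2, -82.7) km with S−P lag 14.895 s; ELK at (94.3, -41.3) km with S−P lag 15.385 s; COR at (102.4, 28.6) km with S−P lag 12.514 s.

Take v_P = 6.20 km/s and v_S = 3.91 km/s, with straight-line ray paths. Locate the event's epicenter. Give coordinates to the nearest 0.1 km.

-22.8 km east, 71.9 km north

Distance from S−P lag: d = Δt · v_P v_S / (v_P − v_S) = Δt · (6.20·3.91)/(6.20−3.91) ≈ 10.5860·Δt.
So d_CMB = 157.68, d_ELK = 162.87, d_COR = 132.47 km.
Circle about each station: (x − 8.2)² + (y + 82.7)² = 157.68²; (x − 94.3)² + (y + 41.3)² = 162.87²; (x − 102.4)² + (y − 28.6)² = 132.47².
Subtracting the CMB equation from the ELK and COR equations removes the quadratic terms:
172.2 x + 82.8 y = 2028.00
188.4 x + 222.6 y = 11711.87
Solving the 2×2 system: x ≈ -22.8, y ≈ 71.9 km.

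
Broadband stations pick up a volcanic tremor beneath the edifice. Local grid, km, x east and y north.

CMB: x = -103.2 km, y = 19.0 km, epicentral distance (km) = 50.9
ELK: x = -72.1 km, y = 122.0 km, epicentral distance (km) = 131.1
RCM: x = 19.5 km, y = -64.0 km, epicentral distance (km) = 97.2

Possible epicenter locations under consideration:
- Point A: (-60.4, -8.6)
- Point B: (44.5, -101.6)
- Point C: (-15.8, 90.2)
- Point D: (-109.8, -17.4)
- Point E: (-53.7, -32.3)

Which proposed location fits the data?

Point A

For each candidate, compare |candidate − station| to the reported distance:
Point A: residuals CMB 0.0, ELK 0.0, RCM 0.0 → max 0.0 km
Point B: residuals CMB 139.8, ELK 121.1, RCM 52.0 → max 139.8 km
Point C: residuals CMB 61.8, ELK 66.4, RCM 61.0 → max 66.4 km
Point D: residuals CMB 13.9, ELK 13.3, RCM 40.2 → max 40.2 km
Point E: residuals CMB 20.4, ELK 24.3, RCM 17.4 → max 24.3 km
Only Point A has all residuals ≈ 0.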